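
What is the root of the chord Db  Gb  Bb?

Db, Gb, Bb are the tones of a Gb major triad (Gb–Bb–Db), making Gb the root.

Gb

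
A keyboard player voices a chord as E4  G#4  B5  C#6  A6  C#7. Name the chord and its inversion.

Reducing to letter names: E, G#, B, C#, A. These stack in thirds as A–C#–E–G#–B — an A major ninth chord.
With the fifth (E) in the bass, the chord is in second inversion.

A major ninth, second inversion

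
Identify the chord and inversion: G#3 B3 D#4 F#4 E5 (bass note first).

The distinct note names are G#, B, D#, F#, E. Stacked in thirds they read E–G#–B–D#–F#, which is a major ninth chord on E.
The lowest note is G#, the third of the chord, so this is first inversion.

E major ninth, first inversion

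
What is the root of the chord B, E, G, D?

E

The distinct letter names are B, E, G, D. Arranged as a stack of thirds they read E–G–B–D, so E is the root (an E minor seventh chord).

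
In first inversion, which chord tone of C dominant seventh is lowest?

E

In first inversion the third is lowest. For C dominant seventh (C–E–G–Bb) that is E.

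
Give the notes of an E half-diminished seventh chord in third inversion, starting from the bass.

E half-diminished seventh is E–G–Bb–D. Third inversion puts the seventh (D) in the bass, with the remaining tones above: D, E, G, Bb.

D, E, G, Bb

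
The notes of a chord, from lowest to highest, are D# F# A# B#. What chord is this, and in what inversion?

The pitch classes D#, F#, A#, B# arrange in thirds as B#–D#–F#–A#: a B# half-diminished seventh chord.
D# is the third of B# half-diminished seventh; third in the bass means first inversion (figured bass 6/5).

B# half-diminished seventh, first inversion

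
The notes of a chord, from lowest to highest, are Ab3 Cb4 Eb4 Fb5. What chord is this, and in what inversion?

The distinct note names are Ab, Cb, Eb, Fb. Stacked in thirds they read Fb–Ab–Cb–Eb, which is a major seventh chord on Fb.
With the third (Ab) in the bass, the chord is in first inversion (figured bass 6/5).

Fb major seventh, first inversion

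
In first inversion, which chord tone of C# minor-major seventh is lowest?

C# minor-major seventh is C#–E–G#–B#. First inversion places the third in the bass: E.

E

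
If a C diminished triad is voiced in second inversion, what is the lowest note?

Gb

C diminished is C–Eb–Gb. Second inversion places the fifth in the bass: Gb.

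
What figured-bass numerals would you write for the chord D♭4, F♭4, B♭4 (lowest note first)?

6

The notes Db, Fb, Bb stack in thirds as Bb–Db–Fb — a Bb diminished triad. The bass Db is the third, so this is first inversion: figured 6.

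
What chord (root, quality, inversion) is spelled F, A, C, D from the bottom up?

D minor seventh, first inversion

Reducing to letter names: F, A, C, D. These stack in thirds as D–F–A–C — a D minor seventh chord.
The lowest note is F, the third of the chord, so this is first inversion (figured bass 6/5).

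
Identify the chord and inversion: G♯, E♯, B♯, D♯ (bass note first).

Reducing to letter names: G#, E#, B#, D#. These stack in thirds as E#–G#–B#–D# — an E# minor seventh chord.
With the third (G#) in the bass, the chord is in first inversion (figured bass 6/5).

E# minor seventh, first inversion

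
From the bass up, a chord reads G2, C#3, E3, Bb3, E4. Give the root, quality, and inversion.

C# diminished seventh, second inversion

The pitch classes G, C#, E, Bb arrange in thirds as C#–E–G–Bb: a C# diminished seventh chord.
The lowest note is G, the fifth of the chord, so this is second inversion (figured bass 4/3).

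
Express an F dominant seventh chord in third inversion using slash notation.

F7/Eb

Third inversion of F dominant seventh has the seventh (Eb) in the bass. As a slash chord: F7/Eb.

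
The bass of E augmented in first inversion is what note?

The third of E augmented (E–G#–B#) is G#; that is the bass in first inversion.

G#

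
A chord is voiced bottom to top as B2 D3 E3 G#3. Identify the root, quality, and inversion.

E dominant seventh, second inversion

The distinct note names are B, D, E, G#. Stacked in thirds they read E–G#–B–D, which is a dominant seventh chord on E.
With the fifth (B) in the bass, the chord is in second inversion (figured bass 4/3).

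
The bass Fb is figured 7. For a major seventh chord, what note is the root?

The figures 7 mean the root of the chord is in the bass. If Fb is the root of a major seventh chord, the root is Fb (chord tones Fb–Ab–Cb–Eb).

Fb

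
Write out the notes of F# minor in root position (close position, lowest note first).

F#, A, C#

The chord tones are F#–A–C#. With the root (F#) lowest for root position: F#, A, C#.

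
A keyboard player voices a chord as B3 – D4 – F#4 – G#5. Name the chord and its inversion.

G# half-diminished seventh, first inversion

The pitch classes B, D, F#, G# arrange in thirds as G#–B–D–F#: a G# half-diminished seventh chord.
With the third (B) in the bass, the chord is in first inversion (figured bass 6/5).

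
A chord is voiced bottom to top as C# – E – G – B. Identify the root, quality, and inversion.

C# half-diminished seventh, root position

Reducing to letter names: C#, E, G, B. These stack in thirds as C#–E–G–B — a C# half-diminished seventh chord.
C# is the root of C# half-diminished seventh; root in the bass means root position (figured bass 7).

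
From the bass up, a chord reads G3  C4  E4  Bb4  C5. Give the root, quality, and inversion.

The pitch classes G, C, E, Bb arrange in thirds as C–E–G–Bb: a C dominant seventh chord.
With the fifth (G) in the bass, the chord is in second inversion (figured bass 4/3).

C dominant seventh, second inversion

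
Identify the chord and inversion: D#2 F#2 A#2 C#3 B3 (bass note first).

B major ninth, first inversion

Reducing to letter names: D#, F#, A#, C#, B. These stack in thirds as B–D#–F#–A#–C# — a B major ninth chord.
D# is the third of B major ninth; third in the bass means first inversion.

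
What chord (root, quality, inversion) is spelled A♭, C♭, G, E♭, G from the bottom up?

Reducing to letter names: Ab, Cb, G, Eb. These stack in thirds as Ab–Cb–Eb–G — an Ab minor-major seventh chord.
The lowest note is Ab, the root of the chord, so this is root position (figured bass 7).

Ab minor-major seventh, root position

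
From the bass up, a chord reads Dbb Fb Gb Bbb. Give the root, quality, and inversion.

The distinct note names are Dbb, Fb, Gb, Bbb. Stacked in thirds they read Gb–Bbb–Dbb–Fb, which is a half-diminished seventh chord on Gb.
With the fifth (Dbb) in the bass, the chord is in second inversion (figured bass 4/3).

Gb half-diminished seventh, second inversion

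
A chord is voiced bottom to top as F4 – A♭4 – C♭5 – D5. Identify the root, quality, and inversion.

The distinct note names are F, Ab, Cb, D. Stacked in thirds they read D–F–Ab–Cb, which is a diminished seventh chord on D.
F is the third of D diminished seventh; third in the bass means first inversion (figured bass 6/5).

D diminished seventh, first inversion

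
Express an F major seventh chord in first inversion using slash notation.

First inversion of F major seventh has the third (A) in the bass. As a slash chord: Fmaj7/A.

Fmaj7/A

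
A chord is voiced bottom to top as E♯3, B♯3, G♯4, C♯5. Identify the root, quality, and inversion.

The pitch classes E#, B#, G#, C# arrange in thirds as C#–E#–G#–B#: a C# major seventh chord.
The lowest note is E#, the third of the chord, so this is first inversion (figured bass 6/5).

C# major seventh, first inversion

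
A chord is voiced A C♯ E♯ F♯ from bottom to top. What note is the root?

F#

Reordering A, C#, E#, F# into stacked thirds gives F#–A–C#–E#; the bottom of that stack, F#, is the root.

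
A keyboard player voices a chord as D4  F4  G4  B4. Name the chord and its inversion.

G dominant seventh, second inversion

Reducing to letter names: D, F, G, B. These stack in thirds as G–B–D–F — a G dominant seventh chord.
With the fifth (D) in the bass, the chord is in second inversion (figured bass 4/3).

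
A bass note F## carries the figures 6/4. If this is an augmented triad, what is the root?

The figures 6/4 mean the fifth of the chord is in the bass. If F## is the fifth of an augmented triad, the root is B (chord tones B–D#–F##).

B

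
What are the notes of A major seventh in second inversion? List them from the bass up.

Spelling A major seventh: A–C#–E–G#. In second inversion the fifth is bass, giving E, G#, A, C# from the bottom.

E, G#, A, C#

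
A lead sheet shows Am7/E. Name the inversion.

Am7/E means A minor seventh with E in the bass. E is the fifth of A minor seventh (A–C–E–G), so this is second inversion.

second inversion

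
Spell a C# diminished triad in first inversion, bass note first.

E, G, C#

The chord tones are C#–E–G. With the third (E) lowest for first inversion: E, G, C#.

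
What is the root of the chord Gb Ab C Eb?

The distinct letter names are Gb, Ab, C, Eb. Arranged as a stack of thirds they read Ab–C–Eb–Gb, so Ab is the root (an Ab dominant seventh chord).

Ab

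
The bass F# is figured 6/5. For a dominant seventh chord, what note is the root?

D

The figures 6/5 mean the third of the chord is in the bass. If F# is the third of a dominant seventh chord, the root is D (chord tones D–F#–A–C).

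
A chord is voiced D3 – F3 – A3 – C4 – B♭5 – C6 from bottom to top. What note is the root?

Bb

Reordering D, F, A, C, Bb into stacked thirds gives Bb–D–F–A–C; the bottom of that stack, Bb, is the root.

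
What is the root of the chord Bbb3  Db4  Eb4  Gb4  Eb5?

Eb

Reordering Bbb, Db, Eb, Gb into stacked thirds gives Eb–Gb–Bbb–Db; the bottom of that stack, Eb, is the root.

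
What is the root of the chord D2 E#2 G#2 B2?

E#

Reordering D, E#, G#, B into stacked thirds gives E#–G#–B–D; the bottom of that stack, E#, is the root.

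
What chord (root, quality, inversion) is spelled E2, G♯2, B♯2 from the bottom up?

E augmented, root position

The pitch classes E, G#, B# arrange in thirds as E–G#–B#: an E augmented triad.
E is the root of E augmented; root in the bass means root position (figured bass 5/3).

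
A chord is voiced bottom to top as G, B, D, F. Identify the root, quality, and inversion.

G dominant seventh, root position

The pitch classes G, B, D, F arrange in thirds as G–B–D–F: a G dominant seventh chord.
The lowest note is G, the root of the chord, so this is root position (figured bass 7).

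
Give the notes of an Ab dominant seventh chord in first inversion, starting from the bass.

Ab dominant seventh is Ab–C–Eb–Gb. First inversion puts the third (C) in the bass, with the remaining tones above: C, Eb, Gb, Ab.

C, Eb, Gb, Ab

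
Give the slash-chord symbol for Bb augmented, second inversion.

Second inversion of Bb augmented has the fifth (F#) in the bass. As a slash chord: Bbaug/F#.

Bbaug/F#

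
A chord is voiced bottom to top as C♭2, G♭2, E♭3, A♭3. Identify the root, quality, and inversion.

Ab minor seventh, first inversion

The distinct note names are Cb, Gb, Eb, Ab. Stacked in thirds they read Ab–Cb–Eb–Gb, which is a minor seventh chord on Ab.
Cb is the third of Ab minor seventh; third in the bass means first inversion (figured bass 6/5).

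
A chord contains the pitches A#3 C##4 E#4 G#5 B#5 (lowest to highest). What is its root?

The distinct letter names are A#, C##, E#, G#, B#. Arranged as a stack of thirds they read A#–C##–E#–G#–B#, so A# is the root (an A# dominant ninth chord).

A#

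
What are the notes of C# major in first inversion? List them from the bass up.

C# major is C#–E#–G#. First inversion puts the third (E#) in the bass, with the remaining tones above: E#, G#, C#.

E#, G#, C#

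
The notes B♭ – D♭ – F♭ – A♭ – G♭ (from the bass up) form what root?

Gb

The distinct letter names are Bb, Db, Fb, Ab, Gb. Arranged as a stack of thirds they read Gb–Bb–Db–Fb–Ab, so Gb is the root (a Gb dominant ninth chord).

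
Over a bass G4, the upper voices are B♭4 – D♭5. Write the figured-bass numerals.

5/3

The notes G, Bb, Db stack in thirds as G–Bb–Db — a G diminished triad. The bass G is the root, so this is root position: figured 5/3.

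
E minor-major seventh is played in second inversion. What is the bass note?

E minor-major seventh is E–G–B–D#. Second inversion places the fifth in the bass: B.

B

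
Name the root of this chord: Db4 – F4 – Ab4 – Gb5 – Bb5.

Gb

Db, F, Ab, Gb, Bb are the tones of a Gb major ninth chord (Gb–Bb–Db–F–Ab), making Gb the root.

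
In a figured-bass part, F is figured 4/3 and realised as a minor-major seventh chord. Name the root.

Bb

The figures 4/3 mean the fifth of the chord is in the bass. If F is the fifth of a minor-major seventh chord, the root is Bb (chord tones Bb–Db–F–A).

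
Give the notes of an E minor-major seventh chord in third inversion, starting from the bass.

The chord tones are E–G–B–D#. With the seventh (D#) lowest for third inversion: D#, E, G, B.

D#, E, G, B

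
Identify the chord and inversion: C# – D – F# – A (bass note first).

D major seventh, third inversion

The pitch classes C#, D, F#, A arrange in thirds as D–F#–A–C#: a D major seventh chord.
With the seventh (C#) in the bass, the chord is in third inversion (figured bass 4/2).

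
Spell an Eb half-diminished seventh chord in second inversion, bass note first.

Bbb, Db, Eb, Gb

The chord tones are Eb–Gb–Bbb–Db. With the fifth (Bbb) lowest for second inversion: Bbb, Db, Eb, Gb.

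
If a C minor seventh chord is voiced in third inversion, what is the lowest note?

Bb

C minor seventh is C–Eb–G–Bb. Third inversion places the seventh in the bass: Bb.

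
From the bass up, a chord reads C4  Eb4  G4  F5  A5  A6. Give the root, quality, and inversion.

F dominant ninth, second inversion

The pitch classes C, Eb, G, F, A arrange in thirds as F–A–C–Eb–G: an F dominant ninth chord.
The lowest note is C, the fifth of the chord, so this is second inversion.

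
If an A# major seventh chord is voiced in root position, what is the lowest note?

A#

In root position the root is lowest. For A# major seventh (A#–C##–E#–G##) that is A#.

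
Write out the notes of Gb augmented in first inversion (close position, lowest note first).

Gb augmented is Gb–Bb–D. First inversion puts the third (Bb) in the bass, with the remaining tones above: Bb, D, Gb.

Bb, D, Gb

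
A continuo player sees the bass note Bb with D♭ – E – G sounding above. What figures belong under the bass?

4/3

The notes Bb, Db, E, G stack in thirds as E–G–Bb–Db — an E diminished seventh chord. The bass Bb is the fifth, so this is second inversion: figured 4/3.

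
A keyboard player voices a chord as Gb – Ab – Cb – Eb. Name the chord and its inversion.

The pitch classes Gb, Ab, Cb, Eb arrange in thirds as Ab–Cb–Eb–Gb: an Ab minor seventh chord.
With the seventh (Gb) in the bass, the chord is in third inversion (figured bass 4/2).

Ab minor seventh, third inversion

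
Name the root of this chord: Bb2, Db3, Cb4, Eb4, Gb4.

Cb

Bb, Db, Cb, Eb, Gb are the tones of a Cb major ninth chord (Cb–Eb–Gb–Bb–Db), making Cb the root.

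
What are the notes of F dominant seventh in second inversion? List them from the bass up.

C, Eb, F, A

The chord tones are F–A–C–Eb. With the fifth (C) lowest for second inversion: C, Eb, F, A.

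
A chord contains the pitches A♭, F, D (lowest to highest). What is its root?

The distinct letter names are Ab, F, D. Arranged as a stack of thirds they read D–F–Ab, so D is the root (a D diminished triad).

D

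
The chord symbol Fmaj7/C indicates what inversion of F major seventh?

Fmaj7/C means F major seventh with C in the bass. C is the fifth of F major seventh (F–A–C–E), so this is second inversion.

second inversion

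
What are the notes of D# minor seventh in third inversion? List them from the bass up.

The chord tones are D#–F#–A#–C#. With the seventh (C#) lowest for third inversion: C#, D#, F#, A#.

C#, D#, F#, A#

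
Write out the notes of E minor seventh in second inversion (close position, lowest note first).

The chord tones are E–G–B–D. With the fifth (B) lowest for second inversion: B, D, E, G.

B, D, E, G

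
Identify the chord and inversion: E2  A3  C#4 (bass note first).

A major, second inversion

The distinct note names are E, A, C#. Stacked in thirds they read A–C#–E, which is a major triad on A.
The lowest note is E, the fifth of the chord, so this is second inversion (figured bass 6/4).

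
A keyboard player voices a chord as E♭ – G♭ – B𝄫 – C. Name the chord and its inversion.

C diminished seventh, first inversion

The pitch classes Eb, Gb, Bbb, C arrange in thirds as C–Eb–Gb–Bbb: a C diminished seventh chord.
With the third (Eb) in the bass, the chord is in first inversion (figured bass 6/5).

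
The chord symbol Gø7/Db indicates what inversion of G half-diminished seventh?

second inversion

Gø7/Db means G half-diminished seventh with Db in the bass. Db is the fifth of G half-diminished seventh (G–Bb–Db–F), so this is second inversion.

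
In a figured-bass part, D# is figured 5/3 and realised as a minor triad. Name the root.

D#

The figures 5/3 mean the root of the chord is in the bass. If D# is the root of a minor triad, the root is D# (chord tones D#–F#–A#).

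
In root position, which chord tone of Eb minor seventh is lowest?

Eb minor seventh is Eb–Gb–Bb–Db. Root position places the root in the bass: Eb.

Eb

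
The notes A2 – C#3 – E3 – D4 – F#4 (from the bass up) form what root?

The distinct letter names are A, C#, E, D, F#. Arranged as a stack of thirds they read D–F#–A–C#–E, so D is the root (a D major ninth chord).

D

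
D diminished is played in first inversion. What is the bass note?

F

In first inversion the third is lowest. For D diminished (D–F–Ab) that is F.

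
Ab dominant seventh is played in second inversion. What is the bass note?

In second inversion the fifth is lowest. For Ab dominant seventh (Ab–C–Eb–Gb) that is Eb.

Eb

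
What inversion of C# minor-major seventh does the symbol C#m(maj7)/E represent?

first inversion

C#m(maj7)/E means C# minor-major seventh with E in the bass. E is the third of C# minor-major seventh (C#–E–G#–B#), so this is first inversion.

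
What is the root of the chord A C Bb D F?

Bb

The distinct letter names are A, C, Bb, D, F. Arranged as a stack of thirds they read Bb–D–F–A–C, so Bb is the root (a Bb major ninth chord).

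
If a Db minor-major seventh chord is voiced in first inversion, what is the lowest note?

Db minor-major seventh is Db–Fb–Ab–C. First inversion places the third in the bass: Fb.

Fb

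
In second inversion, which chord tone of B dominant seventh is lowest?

B dominant seventh is B–D#–F#–A. Second inversion places the fifth in the bass: F#.

F#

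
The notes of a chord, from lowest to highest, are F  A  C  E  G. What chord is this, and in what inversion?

The pitch classes F, A, C, E, G arrange in thirds as F–A–C–E–G: an F major ninth chord.
With the root (F) in the bass, the chord is in root position.

F major ninth, root position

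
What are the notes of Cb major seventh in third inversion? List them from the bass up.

Spelling Cb major seventh: Cb–Eb–Gb–Bb. In third inversion the seventh is bass, giving Bb, Cb, Eb, Gb from the bottom.

Bb, Cb, Eb, Gb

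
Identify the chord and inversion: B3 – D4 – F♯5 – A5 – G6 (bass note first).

Reducing to letter names: B, D, F#, A, G. These stack in thirds as G–B–D–F#–A — a G major ninth chord.
With the third (B) in the bass, the chord is in first inversion.

G major ninth, first inversion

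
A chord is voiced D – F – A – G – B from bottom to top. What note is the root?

G

D, F, A, G, B are the tones of a G dominant ninth chord (G–B–D–F–A), making G the root.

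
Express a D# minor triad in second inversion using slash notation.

D#m/A#

Second inversion of D# minor has the fifth (A#) in the bass. As a slash chord: D#m/A#.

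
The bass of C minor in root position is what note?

C

In root position the root is lowest. For C minor (C–Eb–G) that is C.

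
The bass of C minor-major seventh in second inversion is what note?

C minor-major seventh is C–Eb–G–B. Second inversion places the fifth in the bass: G.

G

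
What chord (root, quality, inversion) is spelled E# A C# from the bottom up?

A augmented, second inversion

The pitch classes E#, A, C# arrange in thirds as A–C#–E#: an A augmented triad.
With the fifth (E#) in the bass, the chord is in second inversion (figured bass 6/4).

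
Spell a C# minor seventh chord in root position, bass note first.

The chord tones are C#–E–G#–B. With the root (C#) lowest for root position: C#, E, G#, B.

C#, E, G#, B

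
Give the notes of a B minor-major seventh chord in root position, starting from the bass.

B, D, F#, A#

B minor-major seventh is B–D–F#–A#. Root position puts the root (B) in the bass, with the remaining tones above: B, D, F#, A#.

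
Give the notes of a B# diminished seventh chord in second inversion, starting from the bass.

B# diminished seventh is B#–D#–F#–A. Second inversion puts the fifth (F#) in the bass, with the remaining tones above: F#, A, B#, D#.

F#, A, B#, D#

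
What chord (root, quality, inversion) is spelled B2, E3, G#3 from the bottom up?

E major, second inversion

The distinct note names are B, E, G#. Stacked in thirds they read E–G#–B, which is a major triad on E.
With the fifth (B) in the bass, the chord is in second inversion (figured bass 6/4).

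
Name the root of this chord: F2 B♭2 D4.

Bb

F, Bb, D are the tones of a Bb major triad (Bb–D–F), making Bb the root.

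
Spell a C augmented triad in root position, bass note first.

C augmented is C–E–G#. Root position puts the root (C) in the bass, with the remaining tones above: C, E, G#.

C, E, G#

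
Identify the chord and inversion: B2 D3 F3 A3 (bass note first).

Reducing to letter names: B, D, F, A. These stack in thirds as B–D–F–A — a B half-diminished seventh chord.
The lowest note is B, the root of the chord, so this is root position (figured bass 7).

B half-diminished seventh, root position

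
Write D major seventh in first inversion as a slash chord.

First inversion of D major seventh has the third (F#) in the bass. As a slash chord: Dmaj7/F#.

Dmaj7/F#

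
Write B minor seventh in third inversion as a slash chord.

Third inversion of B minor seventh has the seventh (A) in the bass. As a slash chord: Bm7/A.

Bm7/A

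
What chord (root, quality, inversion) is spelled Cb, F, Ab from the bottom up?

The pitch classes Cb, F, Ab arrange in thirds as F–Ab–Cb: an F diminished triad.
The lowest note is Cb, the fifth of the chord, so this is second inversion (figured bass 6/4).

F diminished, second inversion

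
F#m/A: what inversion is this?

first inversion

F#m/A means F# minor with A in the bass. A is the third of F# minor (F#–A–C#), so this is first inversion.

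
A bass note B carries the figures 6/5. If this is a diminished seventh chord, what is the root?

The figures 6/5 mean the third of the chord is in the bass. If B is the third of a diminished seventh chord, the root is G# (chord tones G#–B–D–F).

G#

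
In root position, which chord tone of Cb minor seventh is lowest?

In root position the root is lowest. For Cb minor seventh (Cb–Ebb–Gb–Bbb) that is Cb.

Cb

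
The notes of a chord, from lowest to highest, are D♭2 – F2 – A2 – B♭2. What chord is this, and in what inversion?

The pitch classes Db, F, A, Bb arrange in thirds as Bb–Db–F–A: a Bb minor-major seventh chord.
With the third (Db) in the bass, the chord is in first inversion (figured bass 6/5).

Bb minor-major seventh, first inversion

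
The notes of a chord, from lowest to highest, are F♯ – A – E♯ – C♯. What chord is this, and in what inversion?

The pitch classes F#, A, E#, C# arrange in thirds as F#–A–C#–E#: an F# minor-major seventh chord.
F# is the root of F# minor-major seventh; root in the bass means root position (figured bass 7).

F# minor-major seventh, root position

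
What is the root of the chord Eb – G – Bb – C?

C

Reordering Eb, G, Bb, C into stacked thirds gives C–Eb–G–Bb; the bottom of that stack, C, is the root.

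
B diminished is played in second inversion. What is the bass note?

The fifth of B diminished (B–D–F) is F; that is the bass in second inversion.

F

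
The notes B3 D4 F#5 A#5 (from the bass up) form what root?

B

B, D, F#, A# are the tones of a B minor-major seventh chord (B–D–F#–A#), making B the root.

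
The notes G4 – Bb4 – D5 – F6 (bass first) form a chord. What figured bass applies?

7

The notes G, Bb, D, F stack in thirds as G–Bb–D–F — a G minor seventh chord. The bass G is the root, so this is root position: figured 7.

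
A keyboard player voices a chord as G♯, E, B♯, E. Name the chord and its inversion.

E augmented, first inversion

Reducing to letter names: G#, E, B#. These stack in thirds as E–G#–B# — an E augmented triad.
G# is the third of E augmented; third in the bass means first inversion (figured bass 6).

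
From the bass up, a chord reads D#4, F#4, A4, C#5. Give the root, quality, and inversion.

The pitch classes D#, F#, A, C# arrange in thirds as D#–F#–A–C#: a D# half-diminished seventh chord.
With the root (D#) in the bass, the chord is in root position (figured bass 7).

D# half-diminished seventh, root position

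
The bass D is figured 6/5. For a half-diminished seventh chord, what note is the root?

B

The figures 6/5 mean the third of the chord is in the bass. If D is the third of a half-diminished seventh chord, the root is B (chord tones B–D–F–A).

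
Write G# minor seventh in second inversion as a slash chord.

G#m7/D#

Second inversion of G# minor seventh has the fifth (D#) in the bass. As a slash chord: G#m7/D#.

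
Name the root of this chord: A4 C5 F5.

F

Reordering A, C, F into stacked thirds gives F–A–C; the bottom of that stack, F, is the root.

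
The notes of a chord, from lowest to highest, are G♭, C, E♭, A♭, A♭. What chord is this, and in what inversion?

Ab dominant seventh, third inversion

The distinct note names are Gb, C, Eb, Ab. Stacked in thirds they read Ab–C–Eb–Gb, which is a dominant seventh chord on Ab.
With the seventh (Gb) in the bass, the chord is in third inversion (figured bass 4/2).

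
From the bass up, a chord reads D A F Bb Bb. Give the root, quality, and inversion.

Reducing to letter names: D, A, F, Bb. These stack in thirds as Bb–D–F–A — a Bb major seventh chord.
With the third (D) in the bass, the chord is in first inversion (figured bass 6/5).

Bb major seventh, first inversion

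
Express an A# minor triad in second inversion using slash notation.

Second inversion of A# minor has the fifth (E#) in the bass. As a slash chord: A#m/E#.

A#m/E#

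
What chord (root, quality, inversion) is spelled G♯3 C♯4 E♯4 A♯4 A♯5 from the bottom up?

A# minor seventh, third inversion

The pitch classes G#, C#, E#, A# arrange in thirds as A#–C#–E#–G#: an A# minor seventh chord.
G# is the seventh of A# minor seventh; seventh in the bass means third inversion (figured bass 4/2).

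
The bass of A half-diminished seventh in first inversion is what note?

The third of A half-diminished seventh (A–C–Eb–G) is C; that is the bass in first inversion.

C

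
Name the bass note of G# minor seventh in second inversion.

In second inversion the fifth is lowest. For G# minor seventh (G#–B–D#–F#) that is D#.

D#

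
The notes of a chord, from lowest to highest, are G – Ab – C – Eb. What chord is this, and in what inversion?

Ab major seventh, third inversion

The distinct note names are G, Ab, C, Eb. Stacked in thirds they read Ab–C–Eb–G, which is a major seventh chord on Ab.
The lowest note is G, the seventh of the chord, so this is third inversion (figured bass 4/2).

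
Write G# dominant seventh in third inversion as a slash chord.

Third inversion of G# dominant seventh has the seventh (F#) in the bass. As a slash chord: G#7/F#.

G#7/F#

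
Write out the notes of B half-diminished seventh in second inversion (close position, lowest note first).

B half-diminished seventh is B–D–F–A. Second inversion puts the fifth (F) in the bass, with the remaining tones above: F, A, B, D.

F, A, B, D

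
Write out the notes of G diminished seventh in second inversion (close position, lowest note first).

Db, Fb, G, Bb

G diminished seventh is G–Bb–Db–Fb. Second inversion puts the fifth (Db) in the bass, with the remaining tones above: Db, Fb, G, Bb.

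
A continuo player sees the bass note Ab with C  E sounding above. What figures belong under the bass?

5/3

The notes Ab, C, E stack in thirds as Ab–C–E — an Ab augmented triad. The bass Ab is the root, so this is root position: figured 5/3.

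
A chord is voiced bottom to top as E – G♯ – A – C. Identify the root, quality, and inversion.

A minor-major seventh, second inversion

Reducing to letter names: E, G#, A, C. These stack in thirds as A–C–E–G# — an A minor-major seventh chord.
The lowest note is E, the fifth of the chord, so this is second inversion (figured bass 4/3).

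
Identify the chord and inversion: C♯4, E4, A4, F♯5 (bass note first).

Reducing to letter names: C#, E, A, F#. These stack in thirds as F#–A–C#–E — an F# minor seventh chord.
The lowest note is C#, the fifth of the chord, so this is second inversion (figured bass 4/3).

F# minor seventh, second inversion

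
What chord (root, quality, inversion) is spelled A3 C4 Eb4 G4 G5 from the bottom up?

A half-diminished seventh, root position

The distinct note names are A, C, Eb, G. Stacked in thirds they read A–C–Eb–G, which is a half-diminished seventh chord on A.
A is the root of A half-diminished seventh; root in the bass means root position (figured bass 7).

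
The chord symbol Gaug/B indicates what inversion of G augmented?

first inversion

Gaug/B means G augmented with B in the bass. B is the third of G augmented (G–B–D#), so this is first inversion.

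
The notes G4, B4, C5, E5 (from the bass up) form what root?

C

The distinct letter names are G, B, C, E. Arranged as a stack of thirds they read C–E–G–B, so C is the root (a C major seventh chord).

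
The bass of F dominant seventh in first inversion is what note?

The third of F dominant seventh (F–A–C–Eb) is A; that is the bass in first inversion.

A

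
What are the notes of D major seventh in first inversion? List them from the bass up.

D major seventh is D–F#–A–C#. First inversion puts the third (F#) in the bass, with the remaining tones above: F#, A, C#, D.

F#, A, C#, D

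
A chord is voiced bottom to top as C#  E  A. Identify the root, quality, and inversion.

The distinct note names are C#, E, A. Stacked in thirds they read A–C#–E, which is a major triad on A.
The lowest note is C#, the third of the chord, so this is first inversion (figured bass 6).

A major, first inversion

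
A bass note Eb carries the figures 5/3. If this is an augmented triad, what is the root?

Eb

The figures 5/3 mean the root of the chord is in the bass. If Eb is the root of an augmented triad, the root is Eb (chord tones Eb–G–B).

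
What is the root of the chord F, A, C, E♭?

The distinct letter names are F, A, C, Eb. Arranged as a stack of thirds they read F–A–C–Eb, so F is the root (an F dominant seventh chord).

F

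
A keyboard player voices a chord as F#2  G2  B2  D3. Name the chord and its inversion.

G major seventh, third inversion

Reducing to letter names: F#, G, B, D. These stack in thirds as G–B–D–F# — a G major seventh chord.
The lowest note is F#, the seventh of the chord, so this is third inversion (figured bass 4/2).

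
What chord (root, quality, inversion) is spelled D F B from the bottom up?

B diminished, first inversion

The pitch classes D, F, B arrange in thirds as B–D–F: a B diminished triad.
D is the third of B diminished; third in the bass means first inversion (figured bass 6).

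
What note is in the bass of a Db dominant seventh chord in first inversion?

In first inversion the third is lowest. For Db dominant seventh (Db–F–Ab–Cb) that is F.

F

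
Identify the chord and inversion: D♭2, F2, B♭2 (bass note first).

Bb minor, first inversion

The distinct note names are Db, F, Bb. Stacked in thirds they read Bb–Db–F, which is a minor triad on Bb.
With the third (Db) in the bass, the chord is in first inversion (figured bass 6).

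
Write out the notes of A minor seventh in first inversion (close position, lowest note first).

A minor seventh is A–C–E–G. First inversion puts the third (C) in the bass, with the remaining tones above: C, E, G, A.

C, E, G, A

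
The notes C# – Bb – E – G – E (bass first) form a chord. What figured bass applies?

7

The notes C#, Bb, E, G stack in thirds as C#–E–G–Bb — a C# diminished seventh chord. The bass C# is the root, so this is root position: figured 7.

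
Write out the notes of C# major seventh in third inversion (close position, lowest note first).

The chord tones are C#–E#–G#–B#. With the seventh (B#) lowest for third inversion: B#, C#, E#, G#.

B#, C#, E#, G#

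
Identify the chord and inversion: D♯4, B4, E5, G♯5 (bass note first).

The pitch classes D#, B, E, G# arrange in thirds as E–G#–B–D#: an E major seventh chord.
D# is the seventh of E major seventh; seventh in the bass means third inversion (figured bass 4/2).

E major seventh, third inversion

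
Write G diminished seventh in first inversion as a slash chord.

First inversion of G diminished seventh has the third (Bb) in the bass. As a slash chord: Gdim7/Bb.

Gdim7/Bb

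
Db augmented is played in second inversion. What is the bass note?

A

Db augmented is Db–F–A. Second inversion places the fifth in the bass: A.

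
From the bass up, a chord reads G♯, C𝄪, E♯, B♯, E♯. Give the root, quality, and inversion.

The pitch classes G#, C##, E#, B# arrange in thirds as C##–E#–G#–B#: a C## half-diminished seventh chord.
The lowest note is G#, the fifth of the chord, so this is second inversion (figured bass 4/3).

C## half-diminished seventh, second inversion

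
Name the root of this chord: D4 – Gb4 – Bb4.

D, Gb, Bb are the tones of a Gb augmented triad (Gb–Bb–D), making Gb the root.

Gb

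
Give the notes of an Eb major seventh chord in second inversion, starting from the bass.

Bb, D, Eb, G

Spelling Eb major seventh: Eb–G–Bb–D. In second inversion the fifth is bass, giving Bb, D, Eb, G from the bottom.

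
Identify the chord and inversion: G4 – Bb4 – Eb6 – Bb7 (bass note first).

Eb major, first inversion

Reducing to letter names: G, Bb, Eb. These stack in thirds as Eb–G–Bb — an Eb major triad.
The lowest note is G, the third of the chord, so this is first inversion (figured bass 6).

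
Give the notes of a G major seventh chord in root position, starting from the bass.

G, B, D, F#

Spelling G major seventh: G–B–D–F#. In root position the root is bass, giving G, B, D, F# from the bottom.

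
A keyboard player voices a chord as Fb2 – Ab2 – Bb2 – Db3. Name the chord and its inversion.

The pitch classes Fb, Ab, Bb, Db arrange in thirds as Bb–Db–Fb–Ab: a Bb half-diminished seventh chord.
Fb is the fifth of Bb half-diminished seventh; fifth in the bass means second inversion (figured bass 4/3).

Bb half-diminished seventh, second inversion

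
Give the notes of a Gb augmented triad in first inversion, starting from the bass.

Spelling Gb augmented: Gb–Bb–D. In first inversion the third is bass, giving Bb, D, Gb from the bottom.

Bb, D, Gb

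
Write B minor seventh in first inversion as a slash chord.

First inversion of B minor seventh has the third (D) in the bass. As a slash chord: Bm7/D.

Bm7/D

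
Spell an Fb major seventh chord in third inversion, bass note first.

Eb, Fb, Ab, Cb

Fb major seventh is Fb–Ab–Cb–Eb. Third inversion puts the seventh (Eb) in the bass, with the remaining tones above: Eb, Fb, Ab, Cb.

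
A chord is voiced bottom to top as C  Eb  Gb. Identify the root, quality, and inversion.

The pitch classes C, Eb, Gb arrange in thirds as C–Eb–Gb: a C diminished triad.
The lowest note is C, the root of the chord, so this is root position (figured bass 5/3).

C diminished, root position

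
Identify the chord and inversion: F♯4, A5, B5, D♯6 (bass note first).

Reducing to letter names: F#, A, B, D#. These stack in thirds as B–D#–F#–A — a B dominant seventh chord.
F# is the fifth of B dominant seventh; fifth in the bass means second inversion (figured bass 4/3).

B dominant seventh, second inversion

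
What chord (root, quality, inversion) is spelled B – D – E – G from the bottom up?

E minor seventh, second inversion

The distinct note names are B, D, E, G. Stacked in thirds they read E–G–B–D, which is a minor seventh chord on E.
The lowest note is B, the fifth of the chord, so this is second inversion (figured bass 4/3).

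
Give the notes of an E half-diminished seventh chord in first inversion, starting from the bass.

G, Bb, D, E

E half-diminished seventh is E–G–Bb–D. First inversion puts the third (G) in the bass, with the remaining tones above: G, Bb, D, E.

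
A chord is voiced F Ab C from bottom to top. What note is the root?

The distinct letter names are F, Ab, C. Arranged as a stack of thirds they read F–Ab–C, so F is the root (an F minor triad).

F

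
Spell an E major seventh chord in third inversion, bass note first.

Spelling E major seventh: E–G#–B–D#. In third inversion the seventh is bass, giving D#, E, G#, B from the bottom.

D#, E, G#, B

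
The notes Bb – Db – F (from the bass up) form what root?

Reordering Bb, Db, F into stacked thirds gives Bb–Db–F; the bottom of that stack, Bb, is the root.

Bb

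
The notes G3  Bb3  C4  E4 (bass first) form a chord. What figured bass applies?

The notes G, Bb, C, E stack in thirds as C–E–G–Bb — a C dominant seventh chord. The bass G is the fifth, so this is second inversion: figured 4/3.

4/3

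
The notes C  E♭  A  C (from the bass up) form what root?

C, Eb, A are the tones of an A diminished triad (A–C–Eb), making A the root.

A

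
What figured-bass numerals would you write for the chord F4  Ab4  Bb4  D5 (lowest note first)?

4/3

The notes F, Ab, Bb, D stack in thirds as Bb–D–F–Ab — a Bb dominant seventh chord. The bass F is the fifth, so this is second inversion: figured 4/3.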